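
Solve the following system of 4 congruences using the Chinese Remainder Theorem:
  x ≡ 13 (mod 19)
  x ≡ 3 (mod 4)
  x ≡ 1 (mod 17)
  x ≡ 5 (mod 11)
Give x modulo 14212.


Product of moduli M = 19 · 4 · 17 · 11 = 14212.
Merge one congruence at a time:
  Start: x ≡ 13 (mod 19).
  Combine with x ≡ 3 (mod 4); new modulus lcm = 76.
    Write x = 13 + 19·t and substitute into x ≡ 3 (mod 4): 19·t ≡ 3 − 13 = -10 (mod 4).
    Reduce coefficients mod 4: 3·t ≡ 2 (mod 4).
    The inverse of 3 mod 4 is 3 (since 3·3 = 9 = 2·4 + 1), so t ≡ 3·2 = 6 ≡ 2 (mod 4).
    Then x = 13 + 19·2 = 51, valid modulo lcm(19, 4) = 76: x ≡ 51 (mod 76).
  Combine with x ≡ 1 (mod 17); new modulus lcm = 1292.
    Write x = 51 + 76·t and substitute into x ≡ 1 (mod 17): 76·t ≡ 1 − 51 = -50 (mod 17).
    Reduce coefficients mod 17: 8·t ≡ 1 (mod 17).
    The inverse of 8 mod 17 is 15 (since 8·15 = 120 = 7·17 + 1), so t ≡ 15·1 = 15 ≡ 15 (mod 17).
    Then x = 51 + 76·15 = 1191, valid modulo lcm(76, 17) = 1292: x ≡ 1191 (mod 1292).
  Combine with x ≡ 5 (mod 11); new modulus lcm = 14212.
    Write x = 1191 + 1292·t and substitute into x ≡ 5 (mod 11): 1292·t ≡ 5 − 1191 = -1186 (mod 11).
    Reduce coefficients mod 11: 5·t ≡ 2 (mod 11).
    The inverse of 5 mod 11 is 9 (since 5·9 = 45 = 4·11 + 1), so t ≡ 9·2 = 18 ≡ 7 (mod 11).
    Then x = 1191 + 1292·7 = 10235, valid modulo lcm(1292, 11) = 14212: x ≡ 10235 (mod 14212).
Verify against each original: 10235 mod 19 = 13, 10235 mod 4 = 3, 10235 mod 17 = 1, 10235 mod 11 = 5.

x ≡ 10235 (mod 14212).


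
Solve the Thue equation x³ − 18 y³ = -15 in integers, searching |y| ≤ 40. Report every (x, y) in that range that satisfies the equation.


The equation is x³ - 18y³ = -15. For fixed y, x³ = 18·y³ − 15, so a solution requires the RHS to be a perfect cube.
Strategy: iterate y from -40 to 40, compute RHS = 18·y³ − 15, and check whether it is a (positive or negative) perfect cube.
Check small values of y:
  y = 0: RHS = -15 is not a perfect cube.
  y = 1: RHS = 3 is not a perfect cube.
  y = -1: RHS = -33 is not a perfect cube.
  y = 2: RHS = 129 is not a perfect cube.
  y = -2: RHS = -159 is not a perfect cube.
  y = 3: RHS = 471 is not a perfect cube.
  y = -3: RHS = -501 is not a perfect cube.
Continuing the search up to |y| = 40 finds no solutions either.
No (x, y) in the scanned range satisfies the equation.

No integer solutions with |y| ≤ 40.


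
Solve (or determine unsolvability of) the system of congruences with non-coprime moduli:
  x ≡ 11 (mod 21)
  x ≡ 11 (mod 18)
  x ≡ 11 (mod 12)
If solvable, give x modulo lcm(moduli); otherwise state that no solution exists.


Moduli 21, 18, 12 are not pairwise coprime, so CRT works modulo lcm(m_i) when all pairwise compatibility conditions hold.
Pairwise compatibility: gcd(m_i, m_j) must divide a_i - a_j for every pair.
Merge one congruence at a time:
  Start: x ≡ 11 (mod 21).
  Combine with x ≡ 11 (mod 18): gcd(21, 18) = 3; 11 - 11 = 0, which IS divisible by 3, so compatible.
    Write x = 11 + 21·t and substitute into x ≡ 11 (mod 18): 21·t ≡ 11 − 11 = 0 (mod 18).
    Divide the congruence (and modulus) by g = 3: 7·t ≡ 0 (mod 6).
    Reduce coefficients mod 6: 1·t ≡ 0 (mod 6).
    So t ≡ 0 (mod 6).
    Then x = 11 + 21·0 = 11, valid modulo lcm(21, 18) = 126: x ≡ 11 (mod 126).
  Combine with x ≡ 11 (mod 12): gcd(126, 12) = 6; 11 - 11 = 0, which IS divisible by 6, so compatible.
    Write x = 11 + 126·t and substitute into x ≡ 11 (mod 12): 126·t ≡ 11 − 11 = 0 (mod 12).
    Divide the congruence (and modulus) by g = 6: 21·t ≡ 0 (mod 2).
    Reduce coefficients mod 2: 1·t ≡ 0 (mod 2).
    So t ≡ 0 (mod 2).
    Then x = 11 + 126·0 = 11, valid modulo lcm(126, 12) = 252: x ≡ 11 (mod 252).
Verify: 11 mod 21 = 11, 11 mod 18 = 11, 11 mod 12 = 11.

x ≡ 11 (mod 252).


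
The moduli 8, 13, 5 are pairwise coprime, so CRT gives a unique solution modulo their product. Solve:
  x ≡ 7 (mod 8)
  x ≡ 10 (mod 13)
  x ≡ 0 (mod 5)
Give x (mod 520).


Moduli 8, 13, 5 are pairwise coprime; by CRT there is a unique solution modulo M = 8 · 13 · 5 = 520.
Solve pairwise, accumulating the modulus:
  Start with x ≡ 7 (mod 8).
  Combine with x ≡ 10 (mod 13): since gcd(8, 13) = 1, we get a unique residue mod 104.
    Write x = 7 + 8·t and substitute into x ≡ 10 (mod 13): 8·t ≡ 10 − 7 = 3 (mod 13).
    The inverse of 8 mod 13 is 5 (since 8·5 = 40 = 3·13 + 1), so t ≡ 5·3 = 15 ≡ 2 (mod 13).
    Then x = 7 + 8·2 = 23, valid modulo lcm(8, 13) = 104: x ≡ 23 (mod 104).
  Combine with x ≡ 0 (mod 5): since gcd(104, 5) = 1, we get a unique residue mod 520.
    Write x = 23 + 104·t and substitute into x ≡ 0 (mod 5): 104·t ≡ 0 − 23 = -23 (mod 5).
    Reduce coefficients mod 5: 4·t ≡ 2 (mod 5).
    The inverse of 4 mod 5 is 4 (since 4·4 = 16 = 3·5 + 1), so t ≡ 4·2 = 8 ≡ 3 (mod 5).
    Then x = 23 + 104·3 = 335, valid modulo lcm(104, 5) = 520: x ≡ 335 (mod 520).
Verify: 335 mod 8 = 7 ✓, 335 mod 13 = 10 ✓, 335 mod 5 = 0 ✓.

x ≡ 335 (mod 520).


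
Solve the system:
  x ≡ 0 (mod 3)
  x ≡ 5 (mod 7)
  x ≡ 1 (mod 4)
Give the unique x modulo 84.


Moduli 3, 7, 4 are pairwise coprime; by CRT there is a unique solution modulo M = 3 · 7 · 4 = 84.
Solve pairwise, accumulating the modulus:
  Start with x ≡ 0 (mod 3).
  Combine with x ≡ 5 (mod 7): since gcd(3, 7) = 1, we get a unique residue mod 21.
    Write x = 0 + 3·t and substitute into x ≡ 5 (mod 7): 3·t ≡ 5 − 0 = 5 (mod 7).
    The inverse of 3 mod 7 is 5 (since 3·5 = 15 = 2·7 + 1), so t ≡ 5·5 = 25 ≡ 4 (mod 7).
    Then x = 0 + 3·4 = 12, valid modulo lcm(3, 7) = 21: x ≡ 12 (mod 21).
  Combine with x ≡ 1 (mod 4): since gcd(21, 4) = 1, we get a unique residue mod 84.
    Write x = 12 + 21·t and substitute into x ≡ 1 (mod 4): 21·t ≡ 1 − 12 = -11 (mod 4).
    Reduce coefficients mod 4: 1·t ≡ 1 (mod 4).
    So t ≡ 1 (mod 4).
    Then x = 12 + 21·1 = 33, valid modulo lcm(21, 4) = 84: x ≡ 33 (mod 84).
Verify: 33 mod 3 = 0 ✓, 33 mod 7 = 5 ✓, 33 mod 4 = 1 ✓.

x ≡ 33 (mod 84).


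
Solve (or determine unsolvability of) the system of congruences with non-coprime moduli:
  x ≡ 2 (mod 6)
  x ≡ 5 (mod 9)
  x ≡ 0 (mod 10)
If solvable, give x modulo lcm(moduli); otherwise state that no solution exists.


Moduli 6, 9, 10 are not pairwise coprime, so CRT works modulo lcm(m_i) when all pairwise compatibility conditions hold.
Pairwise compatibility: gcd(m_i, m_j) must divide a_i - a_j for every pair.
Merge one congruence at a time:
  Start: x ≡ 2 (mod 6).
  Combine with x ≡ 5 (mod 9): gcd(6, 9) = 3; 5 - 2 = 3, which IS divisible by 3, so compatible.
    Write x = 2 + 6·t and substitute into x ≡ 5 (mod 9): 6·t ≡ 5 − 2 = 3 (mod 9).
    Divide the congruence (and modulus) by g = 3: 2·t ≡ 1 (mod 3).
    The inverse of 2 mod 3 is 2 (since 2·2 = 4 = 1·3 + 1), so t ≡ 2·1 = 2 ≡ 2 (mod 3).
    Then x = 2 + 6·2 = 14, valid modulo lcm(6, 9) = 18: x ≡ 14 (mod 18).
  Combine with x ≡ 0 (mod 10): gcd(18, 10) = 2; 0 - 14 = -14, which IS divisible by 2, so compatible.
    Write x = 14 + 18·t and substitute into x ≡ 0 (mod 10): 18·t ≡ 0 − 14 = -14 (mod 10).
    Divide the congruence (and modulus) by g = 2: 9·t ≡ -7 (mod 5).
    Reduce coefficients mod 5: 4·t ≡ 3 (mod 5).
    The inverse of 4 mod 5 is 4 (since 4·4 = 16 = 3·5 + 1), so t ≡ 4·3 = 12 ≡ 2 (mod 5).
    Then x = 14 + 18·2 = 50, valid modulo lcm(18, 10) = 90: x ≡ 50 (mod 90).
Verify: 50 mod 6 = 2, 50 mod 9 = 5, 50 mod 10 = 0.

x ≡ 50 (mod 90).


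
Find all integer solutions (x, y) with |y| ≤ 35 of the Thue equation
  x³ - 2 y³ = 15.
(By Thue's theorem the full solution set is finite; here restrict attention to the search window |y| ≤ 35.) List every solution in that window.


The equation is x³ - 2y³ = 15. For fixed y, x³ = 2·y³ + 15, so a solution requires the RHS to be a perfect cube.
Strategy: iterate y from -35 to 35, compute RHS = 2·y³ + 15, and check whether it is a (positive or negative) perfect cube.
Check small values of y:
  y = 0: RHS = 15 is not a perfect cube.
  y = 1: RHS = 17 is not a perfect cube.
  y = -1: RHS = 13 is not a perfect cube.
  y = 2: RHS = 31 is not a perfect cube.
  y = -2: RHS = -1 = (-1)³ ⇒ x = -1 works.
  y = 3: RHS = 69 is not a perfect cube.
  y = -3: RHS = -39 is not a perfect cube.
Continuing the search up to |y| = 35 finds no further solutions beyond those listed.
Collected solutions: (-1, -2).

Solutions (with |y| ≤ 35): (-1, -2).


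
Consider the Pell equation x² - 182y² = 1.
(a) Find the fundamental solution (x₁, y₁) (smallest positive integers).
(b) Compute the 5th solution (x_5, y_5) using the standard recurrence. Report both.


Step 1: Find the fundamental solution (x₁, y₁) of x² - 182y² = 1.
  Expand √182 as a continued fraction. a₀ = ⌊√182⌋ = 13; iterate m_{k+1} = d_k·a_k − m_k, d_{k+1} = (182 − m_{k+1}²)/d_k, a_{k+1} = ⌊(a₀ + m_{k+1})/d_{k+1}⌋ (starting m₀ = 0, d₀ = 1), with convergents p_k = a_k·p_{k-1} + p_{k-2}, q_k = a_k·q_{k-1} + q_{k-2} (p₋₁ = 1, q₋₁ = 0):
  k = 0: a₀ = 13; p₀/q₀ = 13/1; p₀² − 182·q₀² = 169 − 182 = -13.
  k = 1: m = 13, d = 13, a = ⌊(13 + 13)/13⌋ = 2; p/q = (2·13 + 1)/(2·1 + 0) = 27/2; p² − 182·q² = 729 − 728 = 1.
  The first convergent with p² − 182·q² = 1 gives the fundamental solution (x₁, y₁) = (27, 2).
Step 2: Apply the recurrence (x_{n+1}, y_{n+1}) = (x₁x_n + 182y₁y_n, x₁y_n + y₁x_n) repeatedly.
  From (x_1, y_1) = (27, 2): x_2 = 27·27 + 182·2·2 = 1457; y_2 = 27·2 + 2·27 = 108.
  From (x_2, y_2) = (1457, 108): x_3 = 27·1457 + 182·2·108 = 78651; y_3 = 27·108 + 2·1457 = 5830.
  From (x_3, y_3) = (78651, 5830): x_4 = 27·78651 + 182·2·5830 = 4245697; y_4 = 27·5830 + 2·78651 = 314712.
  From (x_4, y_4) = (4245697, 314712): x_5 = 27·4245697 + 182·2·314712 = 229188987; y_5 = 27·314712 + 2·4245697 = 16988618.
Step 3: Verify x_5² - 182·y_5² = 52527591762086169 - 52527591762086168 = 1 (should be 1). ✓

(x_1, y_1) = (27, 2); (x_5, y_5) = (229188987, 16988618).


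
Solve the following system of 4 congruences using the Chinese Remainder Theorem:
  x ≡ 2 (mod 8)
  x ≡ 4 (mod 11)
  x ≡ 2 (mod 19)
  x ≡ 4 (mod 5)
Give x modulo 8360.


Product of moduli M = 8 · 11 · 19 · 5 = 8360.
Merge one congruence at a time:
  Start: x ≡ 2 (mod 8).
  Combine with x ≡ 4 (mod 11); new modulus lcm = 88.
    Write x = 2 + 8·t and substitute into x ≡ 4 (mod 11): 8·t ≡ 4 − 2 = 2 (mod 11).
    The inverse of 8 mod 11 is 7 (since 8·7 = 56 = 5·11 + 1), so t ≡ 7·2 = 14 ≡ 3 (mod 11).
    Then x = 2 + 8·3 = 26, valid modulo lcm(8, 11) = 88: x ≡ 26 (mod 88).
  Combine with x ≡ 2 (mod 19); new modulus lcm = 1672.
    Write x = 26 + 88·t and substitute into x ≡ 2 (mod 19): 88·t ≡ 2 − 26 = -24 (mod 19).
    Reduce coefficients mod 19: 12·t ≡ 14 (mod 19).
    The inverse of 12 mod 19 is 8 (since 12·8 = 96 = 5·19 + 1), so t ≡ 8·14 = 112 ≡ 17 (mod 19).
    Then x = 26 + 88·17 = 1522, valid modulo lcm(88, 19) = 1672: x ≡ 1522 (mod 1672).
  Combine with x ≡ 4 (mod 5); new modulus lcm = 8360.
    Write x = 1522 + 1672·t and substitute into x ≡ 4 (mod 5): 1672·t ≡ 4 − 1522 = -1518 (mod 5).
    Reduce coefficients mod 5: 2·t ≡ 2 (mod 5).
    The inverse of 2 mod 5 is 3 (since 2·3 = 6 = 1·5 + 1), so t ≡ 3·2 = 6 ≡ 1 (mod 5).
    Then x = 1522 + 1672·1 = 3194, valid modulo lcm(1672, 5) = 8360: x ≡ 3194 (mod 8360).
Verify against each original: 3194 mod 8 = 2, 3194 mod 11 = 4, 3194 mod 19 = 2, 3194 mod 5 = 4.

x ≡ 3194 (mod 8360).


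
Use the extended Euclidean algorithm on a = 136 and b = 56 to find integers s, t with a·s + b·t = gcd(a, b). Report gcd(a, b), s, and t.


Euclidean algorithm on (136, 56) — divide until remainder is 0:
  136 = 2 · 56 + 24
  56 = 2 · 24 + 8
  24 = 3 · 8 + 0
gcd(136, 56) = 8.
Track Bezout coefficients alongside the remainders: start with r₀ = 136 = a·1 + b·0 (s = 1, t = 0) and r₁ = 56 = a·0 + b·1 (s = 0, t = 1); each new remainder r_{k+1} = r_{k-1} − q_k·r_k inherits s_{k+1} = s_{k-1} − q_k·s_k, t_{k+1} = t_{k-1} − q_k·t_k, so r_k = a·s_k + b·t_k at every step:
  q = 2: r = 24, s = 1 − 2·0 = 1, t = 0 − 2·1 = -2  (check: 136·1 + 56·(-2) = 24)
  q = 2: r = 8, s = 0 − 2·1 = -2, t = 1 − 2·(-2) = 5  (check: 136·(-2) + 56·5 = 8)
The row with r = 8 (the gcd) gives the Bezout coefficients s = -2, t = 5.
Result: 136 · (-2) + 56 · (5) = 8.

gcd(136, 56) = 8; s = -2, t = 5 (check: 136·(-2) + 56·5 = 8).


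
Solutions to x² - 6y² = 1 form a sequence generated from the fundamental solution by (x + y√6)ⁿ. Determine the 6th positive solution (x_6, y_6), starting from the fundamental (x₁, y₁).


Step 1: Find the fundamental solution (x₁, y₁) of x² - 6y² = 1.
  Expand √6 as a continued fraction. a₀ = ⌊√6⌋ = 2; iterate m_{k+1} = d_k·a_k − m_k, d_{k+1} = (6 − m_{k+1}²)/d_k, a_{k+1} = ⌊(a₀ + m_{k+1})/d_{k+1}⌋ (starting m₀ = 0, d₀ = 1), with convergents p_k = a_k·p_{k-1} + p_{k-2}, q_k = a_k·q_{k-1} + q_{k-2} (p₋₁ = 1, q₋₁ = 0):
  k = 0: a₀ = 2; p₀/q₀ = 2/1; p₀² − 6·q₀² = 4 − 6 = -2.
  k = 1: m = 2, d = 2, a = ⌊(2 + 2)/2⌋ = 2; p/q = (2·2 + 1)/(2·1 + 0) = 5/2; p² − 6·q² = 25 − 24 = 1.
  The first convergent with p² − 6·q² = 1 gives the fundamental solution (x₁, y₁) = (5, 2).
Step 2: Apply the recurrence (x_{n+1}, y_{n+1}) = (x₁x_n + 6y₁y_n, x₁y_n + y₁x_n) repeatedly.
  From (x_1, y_1) = (5, 2): x_2 = 5·5 + 6·2·2 = 49; y_2 = 5·2 + 2·5 = 20.
  From (x_2, y_2) = (49, 20): x_3 = 5·49 + 6·2·20 = 485; y_3 = 5·20 + 2·49 = 198.
  From (x_3, y_3) = (485, 198): x_4 = 5·485 + 6·2·198 = 4801; y_4 = 5·198 + 2·485 = 1960.
  From (x_4, y_4) = (4801, 1960): x_5 = 5·4801 + 6·2·1960 = 47525; y_5 = 5·1960 + 2·4801 = 19402.
  From (x_5, y_5) = (47525, 19402): x_6 = 5·47525 + 6·2·19402 = 470449; y_6 = 5·19402 + 2·47525 = 192060.
Step 3: Verify x_6² - 6·y_6² = 221322261601 - 221322261600 = 1 (should be 1). ✓

(x_1, y_1) = (5, 2); (x_6, y_6) = (470449, 192060).


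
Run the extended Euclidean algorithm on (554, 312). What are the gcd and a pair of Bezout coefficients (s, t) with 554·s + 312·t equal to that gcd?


Euclidean algorithm on (554, 312) — divide until remainder is 0:
  554 = 1 · 312 + 242
  312 = 1 · 242 + 70
  242 = 3 · 70 + 32
  70 = 2 · 32 + 6
  32 = 5 · 6 + 2
  6 = 3 · 2 + 0
gcd(554, 312) = 2.
Track Bezout coefficients alongside the remainders: start with r₀ = 554 = a·1 + b·0 (s = 1, t = 0) and r₁ = 312 = a·0 + b·1 (s = 0, t = 1); each new remainder r_{k+1} = r_{k-1} − q_k·r_k inherits s_{k+1} = s_{k-1} − q_k·s_k, t_{k+1} = t_{k-1} − q_k·t_k, so r_k = a·s_k + b·t_k at every step:
  q = 1: r = 242, s = 1 − 1·0 = 1, t = 0 − 1·1 = -1  (check: 554·1 + 312·(-1) = 242)
  q = 1: r = 70, s = 0 − 1·1 = -1, t = 1 − 1·(-1) = 2  (check: 554·(-1) + 312·2 = 70)
  q = 3: r = 32, s = 1 − 3·(-1) = 4, t = -1 − 3·2 = -7  (check: 554·4 + 312·(-7) = 32)
  q = 2: r = 6, s = -1 − 2·4 = -9, t = 2 − 2·(-7) = 16  (check: 554·(-9) + 312·16 = 6)
  q = 5: r = 2, s = 4 − 5·(-9) = 49, t = -7 − 5·16 = -87  (check: 554·49 + 312·(-87) = 2)
The row with r = 2 (the gcd) gives the Bezout coefficients s = 49, t = -87.
Result: 554 · (49) + 312 · (-87) = 2.

gcd(554, 312) = 2; s = 49, t = -87 (check: 554·49 + 312·(-87) = 2).


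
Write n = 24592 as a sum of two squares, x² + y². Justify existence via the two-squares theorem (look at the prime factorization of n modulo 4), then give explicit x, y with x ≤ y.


Step 1: Factor n = 24592 = 2^4 · 29 · 53.
Step 2: Check the mod-4 condition on each prime factor: 2 = 2 (special); 29 ≡ 1 (mod 4), exponent 1; 53 ≡ 1 (mod 4), exponent 1.
All primes ≡ 3 (mod 4) appear to even exponent (or don't appear), so by the two-squares theorem n IS expressible as a sum of two squares.
Step 3: Build a representation. Group n = k² · m with k = 4 and m = 29 · 53 = 1537 (a product of primes ≡ 1 (mod 4)); a representation of m scales to one of n via (k·x)² + (k·y)² = k²(x² + y²). Each prime p ≡ 1 (mod 4) is itself a sum of two squares; find a² by testing p − a² for a perfect square:
  29: 29 − 1² = 28, 29 − 2² = 25 = 5² ⇒ 29 = 2² + 5².
  53: 53 − 1² = 52, 53 − 2² = 49 = 7² ⇒ 53 = 2² + 7².
  Combine using the Brahmagupta–Fibonacci identity (a² + b²)(c² + d²) = (ac − bd)² + (ad + bc)² = (ac + bd)² + (ad − bc)²:
  29 · 53 = 1537: from (2² + 5²)(2² + 7²), take (2·2 − 5·7, 2·7 + 5·2) = (4 − 35, 14 + 10) = (-31, 24); dropping signs (only squares matter) gives (31, 24); check 31² + 24² = 961 + 576 = 1537 ✓.
  Scale by k = 4: (4·31, 4·24) = (124, 96).
Step 4: Order so x ≤ y and verify: 96² + 124² = 9216 + 15376 = 24592 = n. ✓

n = 24592 = 96² + 124² (one valid representation with x ≤ y).


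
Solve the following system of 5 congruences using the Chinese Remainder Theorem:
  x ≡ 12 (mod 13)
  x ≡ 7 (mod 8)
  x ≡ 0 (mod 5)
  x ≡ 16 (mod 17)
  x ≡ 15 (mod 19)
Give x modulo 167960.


Product of moduli M = 13 · 8 · 5 · 17 · 19 = 167960.
Merge one congruence at a time:
  Start: x ≡ 12 (mod 13).
  Combine with x ≡ 7 (mod 8); new modulus lcm = 104.
    Write x = 12 + 13·t and substitute into x ≡ 7 (mod 8): 13·t ≡ 7 − 12 = -5 (mod 8).
    Reduce coefficients mod 8: 5·t ≡ 3 (mod 8).
    The inverse of 5 mod 8 is 5 (since 5·5 = 25 = 3·8 + 1), so t ≡ 5·3 = 15 ≡ 7 (mod 8).
    Then x = 12 + 13·7 = 103, valid modulo lcm(13, 8) = 104: x ≡ 103 (mod 104).
  Combine with x ≡ 0 (mod 5); new modulus lcm = 520.
    Write x = 103 + 104·t and substitute into x ≡ 0 (mod 5): 104·t ≡ 0 − 103 = -103 (mod 5).
    Reduce coefficients mod 5: 4·t ≡ 2 (mod 5).
    The inverse of 4 mod 5 is 4 (since 4·4 = 16 = 3·5 + 1), so t ≡ 4·2 = 8 ≡ 3 (mod 5).
    Then x = 103 + 104·3 = 415, valid modulo lcm(104, 5) = 520: x ≡ 415 (mod 520).
  Combine with x ≡ 16 (mod 17); new modulus lcm = 8840.
    Write x = 415 + 520·t and substitute into x ≡ 16 (mod 17): 520·t ≡ 16 − 415 = -399 (mod 17).
    Reduce coefficients mod 17: 10·t ≡ 9 (mod 17).
    The inverse of 10 mod 17 is 12 (since 10·12 = 120 = 7·17 + 1), so t ≡ 12·9 = 108 ≡ 6 (mod 17).
    Then x = 415 + 520·6 = 3535, valid modulo lcm(520, 17) = 8840: x ≡ 3535 (mod 8840).
  Combine with x ≡ 15 (mod 19); new modulus lcm = 167960.
    Write x = 3535 + 8840·t and substitute into x ≡ 15 (mod 19): 8840·t ≡ 15 − 3535 = -3520 (mod 19).
    Reduce coefficients mod 19: 5·t ≡ 14 (mod 19).
    The inverse of 5 mod 19 is 4 (since 5·4 = 20 = 1·19 + 1), so t ≡ 4·14 = 56 ≡ 18 (mod 19).
    Then x = 3535 + 8840·18 = 162655, valid modulo lcm(8840, 19) = 167960: x ≡ 162655 (mod 167960).
Verify against each original: 162655 mod 13 = 12, 162655 mod 8 = 7, 162655 mod 5 = 0, 162655 mod 17 = 16, 162655 mod 19 = 15.

x ≡ 162655 (mod 167960).


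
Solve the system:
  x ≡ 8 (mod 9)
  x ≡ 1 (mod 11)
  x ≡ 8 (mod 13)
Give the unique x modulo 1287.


Moduli 9, 11, 13 are pairwise coprime; by CRT there is a unique solution modulo M = 9 · 11 · 13 = 1287.
Solve pairwise, accumulating the modulus:
  Start with x ≡ 8 (mod 9).
  Combine with x ≡ 1 (mod 11): since gcd(9, 11) = 1, we get a unique residue mod 99.
    Write x = 8 + 9·t and substitute into x ≡ 1 (mod 11): 9·t ≡ 1 − 8 = -7 (mod 11).
    Reduce coefficients mod 11: 9·t ≡ 4 (mod 11).
    The inverse of 9 mod 11 is 5 (since 9·5 = 45 = 4·11 + 1), so t ≡ 5·4 = 20 ≡ 9 (mod 11).
    Then x = 8 + 9·9 = 89, valid modulo lcm(9, 11) = 99: x ≡ 89 (mod 99).
  Combine with x ≡ 8 (mod 13): since gcd(99, 13) = 1, we get a unique residue mod 1287.
    Write x = 89 + 99·t and substitute into x ≡ 8 (mod 13): 99·t ≡ 8 − 89 = -81 (mod 13).
    Reduce coefficients mod 13: 8·t ≡ 10 (mod 13).
    The inverse of 8 mod 13 is 5 (since 8·5 = 40 = 3·13 + 1), so t ≡ 5·10 = 50 ≡ 11 (mod 13).
    Then x = 89 + 99·11 = 1178, valid modulo lcm(99, 13) = 1287: x ≡ 1178 (mod 1287).
Verify: 1178 mod 9 = 8 ✓, 1178 mod 11 = 1 ✓, 1178 mod 13 = 8 ✓.

x ≡ 1178 (mod 1287).


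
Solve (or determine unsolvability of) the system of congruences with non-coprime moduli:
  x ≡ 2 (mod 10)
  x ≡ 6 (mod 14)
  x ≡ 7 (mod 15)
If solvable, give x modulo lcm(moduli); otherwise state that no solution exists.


Moduli 10, 14, 15 are not pairwise coprime, so CRT works modulo lcm(m_i) when all pairwise compatibility conditions hold.
Pairwise compatibility: gcd(m_i, m_j) must divide a_i - a_j for every pair.
Merge one congruence at a time:
  Start: x ≡ 2 (mod 10).
  Combine with x ≡ 6 (mod 14): gcd(10, 14) = 2; 6 - 2 = 4, which IS divisible by 2, so compatible.
    Write x = 2 + 10·t and substitute into x ≡ 6 (mod 14): 10·t ≡ 6 − 2 = 4 (mod 14).
    Divide the congruence (and modulus) by g = 2: 5·t ≡ 2 (mod 7).
    The inverse of 5 mod 7 is 3 (since 5·3 = 15 = 2·7 + 1), so t ≡ 3·2 = 6 ≡ 6 (mod 7).
    Then x = 2 + 10·6 = 62, valid modulo lcm(10, 14) = 70: x ≡ 62 (mod 70).
  Combine with x ≡ 7 (mod 15): gcd(70, 15) = 5; 7 - 62 = -55, which IS divisible by 5, so compatible.
    Write x = 62 + 70·t and substitute into x ≡ 7 (mod 15): 70·t ≡ 7 − 62 = -55 (mod 15).
    Divide the congruence (and modulus) by g = 5: 14·t ≡ -11 (mod 3).
    Reduce coefficients mod 3: 2·t ≡ 1 (mod 3).
    The inverse of 2 mod 3 is 2 (since 2·2 = 4 = 1·3 + 1), so t ≡ 2·1 = 2 ≡ 2 (mod 3).
    Then x = 62 + 70·2 = 202, valid modulo lcm(70, 15) = 210: x ≡ 202 (mod 210).
Verify: 202 mod 10 = 2, 202 mod 14 = 6, 202 mod 15 = 7.

x ≡ 202 (mod 210).


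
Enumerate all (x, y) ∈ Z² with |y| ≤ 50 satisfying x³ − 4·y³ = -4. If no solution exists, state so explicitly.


The equation is x³ - 4y³ = -4. For fixed y, x³ = 4·y³ − 4, so a solution requires the RHS to be a perfect cube.
Strategy: iterate y from -50 to 50, compute RHS = 4·y³ − 4, and check whether it is a (positive or negative) perfect cube.
Check small values of y:
  y = 0: RHS = -4 is not a perfect cube.
  y = 1: RHS = 0 = (0)³ ⇒ x = 0 works.
  y = -1: RHS = -8 = (-2)³ ⇒ x = -2 works.
  y = 2: RHS = 28 is not a perfect cube.
  y = -2: RHS = -36 is not a perfect cube.
  y = 3: RHS = 104 is not a perfect cube.
  y = -3: RHS = -112 is not a perfect cube.
Continuing the search up to |y| = 50 finds no further solutions beyond those listed.
Collected solutions: (0, 1), (-2, -1).

Solutions (with |y| ≤ 50): (0, 1), (-2, -1).


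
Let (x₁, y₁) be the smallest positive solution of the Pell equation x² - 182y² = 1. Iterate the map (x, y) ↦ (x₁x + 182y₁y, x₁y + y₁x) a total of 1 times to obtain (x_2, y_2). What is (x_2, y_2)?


Step 1: Find the fundamental solution (x₁, y₁) of x² - 182y² = 1.
  Expand √182 as a continued fraction. a₀ = ⌊√182⌋ = 13; iterate m_{k+1} = d_k·a_k − m_k, d_{k+1} = (182 − m_{k+1}²)/d_k, a_{k+1} = ⌊(a₀ + m_{k+1})/d_{k+1}⌋ (starting m₀ = 0, d₀ = 1), with convergents p_k = a_k·p_{k-1} + p_{k-2}, q_k = a_k·q_{k-1} + q_{k-2} (p₋₁ = 1, q₋₁ = 0):
  k = 0: a₀ = 13; p₀/q₀ = 13/1; p₀² − 182·q₀² = 169 − 182 = -13.
  k = 1: m = 13, d = 13, a = ⌊(13 + 13)/13⌋ = 2; p/q = (2·13 + 1)/(2·1 + 0) = 27/2; p² − 182·q² = 729 − 728 = 1.
  The first convergent with p² − 182·q² = 1 gives the fundamental solution (x₁, y₁) = (27, 2).
Step 2: Apply the recurrence (x_{n+1}, y_{n+1}) = (x₁x_n + 182y₁y_n, x₁y_n + y₁x_n) repeatedly.
  From (x_1, y_1) = (27, 2): x_2 = 27·27 + 182·2·2 = 1457; y_2 = 27·2 + 2·27 = 108.
Step 3: Verify x_2² - 182·y_2² = 2122849 - 2122848 = 1 (should be 1). ✓

(x_1, y_1) = (27, 2); (x_2, y_2) = (1457, 108).


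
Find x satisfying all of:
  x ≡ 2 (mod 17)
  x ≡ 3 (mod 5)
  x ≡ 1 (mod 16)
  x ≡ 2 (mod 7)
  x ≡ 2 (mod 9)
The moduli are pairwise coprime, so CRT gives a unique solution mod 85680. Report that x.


Product of moduli M = 17 · 5 · 16 · 7 · 9 = 85680.
Merge one congruence at a time:
  Start: x ≡ 2 (mod 17).
  Combine with x ≡ 3 (mod 5); new modulus lcm = 85.
    Write x = 2 + 17·t and substitute into x ≡ 3 (mod 5): 17·t ≡ 3 − 2 = 1 (mod 5).
    Reduce coefficients mod 5: 2·t ≡ 1 (mod 5).
    The inverse of 2 mod 5 is 3 (since 2·3 = 6 = 1·5 + 1), so t ≡ 3·1 = 3 ≡ 3 (mod 5).
    Then x = 2 + 17·3 = 53, valid modulo lcm(17, 5) = 85: x ≡ 53 (mod 85).
  Combine with x ≡ 1 (mod 16); new modulus lcm = 1360.
    Write x = 53 + 85·t and substitute into x ≡ 1 (mod 16): 85·t ≡ 1 − 53 = -52 (mod 16).
    Reduce coefficients mod 16: 5·t ≡ 12 (mod 16).
    The inverse of 5 mod 16 is 13 (since 5·13 = 65 = 4·16 + 1), so t ≡ 13·12 = 156 ≡ 12 (mod 16).
    Then x = 53 + 85·12 = 1073, valid modulo lcm(85, 16) = 1360: x ≡ 1073 (mod 1360).
  Combine with x ≡ 2 (mod 7); new modulus lcm = 9520.
    Write x = 1073 + 1360·t and substitute into x ≡ 2 (mod 7): 1360·t ≡ 2 − 1073 = -1071 (mod 7).
    Reduce coefficients mod 7: 2·t ≡ 0 (mod 7).
    The inverse of 2 mod 7 is 4 (since 2·4 = 8 = 1·7 + 1), so t ≡ 4·0 = 0 ≡ 0 (mod 7).
    Then x = 1073 + 1360·0 = 1073, valid modulo lcm(1360, 7) = 9520: x ≡ 1073 (mod 9520).
  Combine with x ≡ 2 (mod 9); new modulus lcm = 85680.
    Write x = 1073 + 9520·t and substitute into x ≡ 2 (mod 9): 9520·t ≡ 2 − 1073 = -1071 (mod 9).
    Reduce coefficients mod 9: 7·t ≡ 0 (mod 9).
    The inverse of 7 mod 9 is 4 (since 7·4 = 28 = 3·9 + 1), so t ≡ 4·0 = 0 ≡ 0 (mod 9).
    Then x = 1073 + 9520·0 = 1073, valid modulo lcm(9520, 9) = 85680: x ≡ 1073 (mod 85680).
Verify against each original: 1073 mod 17 = 2, 1073 mod 5 = 3, 1073 mod 16 = 1, 1073 mod 7 = 2, 1073 mod 9 = 2.

x ≡ 1073 (mod 85680).


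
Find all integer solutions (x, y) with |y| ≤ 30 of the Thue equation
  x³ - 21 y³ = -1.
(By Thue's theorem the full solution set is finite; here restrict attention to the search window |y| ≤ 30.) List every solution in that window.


The equation is x³ - 21y³ = -1. For fixed y, x³ = 21·y³ − 1, so a solution requires the RHS to be a perfect cube.
Strategy: iterate y from -30 to 30, compute RHS = 21·y³ − 1, and check whether it is a (positive or negative) perfect cube.
Check small values of y:
  y = 0: RHS = -1 = (-1)³ ⇒ x = -1 works.
  y = 1: RHS = 20 is not a perfect cube.
  y = -1: RHS = -22 is not a perfect cube.
  y = 2: RHS = 167 is not a perfect cube.
  y = -2: RHS = -169 is not a perfect cube.
  y = 3: RHS = 566 is not a perfect cube.
  y = -3: RHS = -568 is not a perfect cube.
Continuing the search up to |y| = 30 finds no further solutions beyond those listed.
Collected solutions: (-1, 0).

Solutions (with |y| ≤ 30): (-1, 0).


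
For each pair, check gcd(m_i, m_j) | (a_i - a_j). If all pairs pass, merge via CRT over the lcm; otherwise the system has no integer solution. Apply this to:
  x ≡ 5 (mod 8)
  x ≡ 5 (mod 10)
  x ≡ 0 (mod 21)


Moduli 8, 10, 21 are not pairwise coprime, so CRT works modulo lcm(m_i) when all pairwise compatibility conditions hold.
Pairwise compatibility: gcd(m_i, m_j) must divide a_i - a_j for every pair.
Merge one congruence at a time:
  Start: x ≡ 5 (mod 8).
  Combine with x ≡ 5 (mod 10): gcd(8, 10) = 2; 5 - 5 = 0, which IS divisible by 2, so compatible.
    Write x = 5 + 8·t and substitute into x ≡ 5 (mod 10): 8·t ≡ 5 − 5 = 0 (mod 10).
    Divide the congruence (and modulus) by g = 2: 4·t ≡ 0 (mod 5).
    The inverse of 4 mod 5 is 4 (since 4·4 = 16 = 3·5 + 1), so t ≡ 4·0 = 0 ≡ 0 (mod 5).
    Then x = 5 + 8·0 = 5, valid modulo lcm(8, 10) = 40: x ≡ 5 (mod 40).
  Combine with x ≡ 0 (mod 21): gcd(40, 21) = 1; 0 - 5 = -5, which IS divisible by 1, so compatible.
    Write x = 5 + 40·t and substitute into x ≡ 0 (mod 21): 40·t ≡ 0 − 5 = -5 (mod 21).
    Reduce coefficients mod 21: 19·t ≡ 16 (mod 21).
    The inverse of 19 mod 21 is 10 (since 19·10 = 190 = 9·21 + 1), so t ≡ 10·16 = 160 ≡ 13 (mod 21).
    Then x = 5 + 40·13 = 525, valid modulo lcm(40, 21) = 840: x ≡ 525 (mod 840).
Verify: 525 mod 8 = 5, 525 mod 10 = 5, 525 mod 21 = 0.

x ≡ 525 (mod 840).


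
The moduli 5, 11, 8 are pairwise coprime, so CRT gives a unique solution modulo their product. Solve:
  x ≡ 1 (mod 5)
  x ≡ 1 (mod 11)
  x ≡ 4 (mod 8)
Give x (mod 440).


Moduli 5, 11, 8 are pairwise coprime; by CRT there is a unique solution modulo M = 5 · 11 · 8 = 440.
Solve pairwise, accumulating the modulus:
  Start with x ≡ 1 (mod 5).
  Combine with x ≡ 1 (mod 11): since gcd(5, 11) = 1, we get a unique residue mod 55.
    Write x = 1 + 5·t and substitute into x ≡ 1 (mod 11): 5·t ≡ 1 − 1 = 0 (mod 11).
    The inverse of 5 mod 11 is 9 (since 5·9 = 45 = 4·11 + 1), so t ≡ 9·0 = 0 ≡ 0 (mod 11).
    Then x = 1 + 5·0 = 1, valid modulo lcm(5, 11) = 55: x ≡ 1 (mod 55).
  Combine with x ≡ 4 (mod 8): since gcd(55, 8) = 1, we get a unique residue mod 440.
    Write x = 1 + 55·t and substitute into x ≡ 4 (mod 8): 55·t ≡ 4 − 1 = 3 (mod 8).
    Reduce coefficients mod 8: 7·t ≡ 3 (mod 8).
    The inverse of 7 mod 8 is 7 (since 7·7 = 49 = 6·8 + 1), so t ≡ 7·3 = 21 ≡ 5 (mod 8).
    Then x = 1 + 55·5 = 276, valid modulo lcm(55, 8) = 440: x ≡ 276 (mod 440).
Verify: 276 mod 5 = 1 ✓, 276 mod 11 = 1 ✓, 276 mod 8 = 4 ✓.

x ≡ 276 (mod 440).


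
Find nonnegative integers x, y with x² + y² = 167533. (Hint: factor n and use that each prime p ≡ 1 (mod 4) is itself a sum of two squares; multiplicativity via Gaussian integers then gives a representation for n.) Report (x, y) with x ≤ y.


Step 1: Factor n = 167533 = 29 · 53 · 109.
Step 2: Check the mod-4 condition on each prime factor: 29 ≡ 1 (mod 4), exponent 1; 53 ≡ 1 (mod 4), exponent 1; 109 ≡ 1 (mod 4), exponent 1.
All primes ≡ 3 (mod 4) appear to even exponent (or don't appear), so by the two-squares theorem n IS expressible as a sum of two squares.
Step 3: Build a representation. Here n = 29 · 53 · 109 is a product of primes ≡ 1 (mod 4). Each prime p ≡ 1 (mod 4) is itself a sum of two squares; find a² by testing p − a² for a perfect square:
  29: 29 − 1² = 28, 29 − 2² = 25 = 5² ⇒ 29 = 2² + 5².
  53: 53 − 1² = 52, 53 − 2² = 49 = 7² ⇒ 53 = 2² + 7².
  109: 109 − 1² = 108, 109 − 2² = 105, 109 − 3² = 100 = 10² ⇒ 109 = 3² + 10².
  Combine using the Brahmagupta–Fibonacci identity (a² + b²)(c² + d²) = (ac − bd)² + (ad + bc)² = (ac + bd)² + (ad − bc)²:
  29 · 53 = 1537: from (2² + 5²)(2² + 7²), take (2·2 − 5·7, 2·7 + 5·2) = (4 − 35, 14 + 10) = (-31, 24); dropping signs (only squares matter) gives (31, 24); check 31² + 24² = 961 + 576 = 1537 ✓.
  1537 · 109 = 167533: from (31² + 24²)(3² + 10²), take (31·3 − 24·10, 31·10 + 24·3) = (93 − 240, 310 + 72) = (-147, 382); dropping signs (only squares matter) gives (147, 382); check 147² + 382² = 21609 + 145924 = 167533 ✓.
Step 4: Order so x ≤ y and verify: 147² + 382² = 21609 + 145924 = 167533 = n. ✓

n = 167533 = 147² + 382² (one valid representation with x ≤ y).


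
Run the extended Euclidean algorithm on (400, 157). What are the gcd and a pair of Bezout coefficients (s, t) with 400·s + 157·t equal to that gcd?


Euclidean algorithm on (400, 157) — divide until remainder is 0:
  400 = 2 · 157 + 86
  157 = 1 · 86 + 71
  86 = 1 · 71 + 15
  71 = 4 · 15 + 11
  15 = 1 · 11 + 4
  11 = 2 · 4 + 3
  4 = 1 · 3 + 1
  3 = 3 · 1 + 0
gcd(400, 157) = 1.
Track Bezout coefficients alongside the remainders: start with r₀ = 400 = a·1 + b·0 (s = 1, t = 0) and r₁ = 157 = a·0 + b·1 (s = 0, t = 1); each new remainder r_{k+1} = r_{k-1} − q_k·r_k inherits s_{k+1} = s_{k-1} − q_k·s_k, t_{k+1} = t_{k-1} − q_k·t_k, so r_k = a·s_k + b·t_k at every step:
  q = 2: r = 86, s = 1 − 2·0 = 1, t = 0 − 2·1 = -2  (check: 400·1 + 157·(-2) = 86)
  q = 1: r = 71, s = 0 − 1·1 = -1, t = 1 − 1·(-2) = 3  (check: 400·(-1) + 157·3 = 71)
  q = 1: r = 15, s = 1 − 1·(-1) = 2, t = -2 − 1·3 = -5  (check: 400·2 + 157·(-5) = 15)
  q = 4: r = 11, s = -1 − 4·2 = -9, t = 3 − 4·(-5) = 23  (check: 400·(-9) + 157·23 = 11)
  q = 1: r = 4, s = 2 − 1·(-9) = 11, t = -5 − 1·23 = -28  (check: 400·11 + 157·(-28) = 4)
  q = 2: r = 3, s = -9 − 2·11 = -31, t = 23 − 2·(-28) = 79  (check: 400·(-31) + 157·79 = 3)
  q = 1: r = 1, s = 11 − 1·(-31) = 42, t = -28 − 1·79 = -107  (check: 400·42 + 157·(-107) = 1)
The row with r = 1 (the gcd) gives the Bezout coefficients s = 42, t = -107.
Result: 400 · (42) + 157 · (-107) = 1.

gcd(400, 157) = 1; s = 42, t = -107 (check: 400·42 + 157·(-107) = 1).


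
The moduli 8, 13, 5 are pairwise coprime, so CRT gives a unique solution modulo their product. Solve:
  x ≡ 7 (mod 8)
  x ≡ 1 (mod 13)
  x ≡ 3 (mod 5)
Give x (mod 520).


Moduli 8, 13, 5 are pairwise coprime; by CRT there is a unique solution modulo M = 8 · 13 · 5 = 520.
Solve pairwise, accumulating the modulus:
  Start with x ≡ 7 (mod 8).
  Combine with x ≡ 1 (mod 13): since gcd(8, 13) = 1, we get a unique residue mod 104.
    Write x = 7 + 8·t and substitute into x ≡ 1 (mod 13): 8·t ≡ 1 − 7 = -6 (mod 13).
    Reduce coefficients mod 13: 8·t ≡ 7 (mod 13).
    The inverse of 8 mod 13 is 5 (since 8·5 = 40 = 3·13 + 1), so t ≡ 5·7 = 35 ≡ 9 (mod 13).
    Then x = 7 + 8·9 = 79, valid modulo lcm(8, 13) = 104: x ≡ 79 (mod 104).
  Combine with x ≡ 3 (mod 5): since gcd(104, 5) = 1, we get a unique residue mod 520.
    Write x = 79 + 104·t and substitute into x ≡ 3 (mod 5): 104·t ≡ 3 − 79 = -76 (mod 5).
    Reduce coefficients mod 5: 4·t ≡ 4 (mod 5).
    The inverse of 4 mod 5 is 4 (since 4·4 = 16 = 3·5 + 1), so t ≡ 4·4 = 16 ≡ 1 (mod 5).
    Then x = 79 + 104·1 = 183, valid modulo lcm(104, 5) = 520: x ≡ 183 (mod 520).
Verify: 183 mod 8 = 7 ✓, 183 mod 13 = 1 ✓, 183 mod 5 = 3 ✓.

x ≡ 183 (mod 520).


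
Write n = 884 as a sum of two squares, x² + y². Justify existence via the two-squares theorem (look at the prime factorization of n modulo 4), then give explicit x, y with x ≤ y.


Step 1: Factor n = 884 = 2^2 · 13 · 17.
Step 2: Check the mod-4 condition on each prime factor: 2 = 2 (special); 13 ≡ 1 (mod 4), exponent 1; 17 ≡ 1 (mod 4), exponent 1.
All primes ≡ 3 (mod 4) appear to even exponent (or don't appear), so by the two-squares theorem n IS expressible as a sum of two squares.
Step 3: Build a representation. Group n = k² · m with k = 2 and m = 13 · 17 = 221 (a product of primes ≡ 1 (mod 4)); a representation of m scales to one of n via (k·x)² + (k·y)² = k²(x² + y²). Each prime p ≡ 1 (mod 4) is itself a sum of two squares; find a² by testing p − a² for a perfect square:
  13: 13 − 1² = 12, 13 − 2² = 9 = 3² ⇒ 13 = 2² + 3².
  17: 17 − 1² = 16 = 4² ⇒ 17 = 1² + 4².
  Combine using the Brahmagupta–Fibonacci identity (a² + b²)(c² + d²) = (ac − bd)² + (ad + bc)² = (ac + bd)² + (ad − bc)²:
  13 · 17 = 221: from (2² + 3²)(1² + 4²), take (2·1 − 3·4, 2·4 + 3·1) = (2 − 12, 8 + 3) = (-10, 11); dropping signs (only squares matter) gives (10, 11); check 10² + 11² = 100 + 121 = 221 ✓.
  Scale by k = 2: (2·10, 2·11) = (20, 22).
Step 4: Order so x ≤ y and verify: 20² + 22² = 400 + 484 = 884 = n. ✓

n = 884 = 20² + 22² (one valid representation with x ≤ y).


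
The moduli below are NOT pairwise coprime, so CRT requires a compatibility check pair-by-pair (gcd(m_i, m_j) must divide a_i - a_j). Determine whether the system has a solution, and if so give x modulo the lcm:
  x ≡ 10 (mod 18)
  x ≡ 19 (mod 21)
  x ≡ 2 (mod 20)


Moduli 18, 21, 20 are not pairwise coprime, so CRT works modulo lcm(m_i) when all pairwise compatibility conditions hold.
Pairwise compatibility: gcd(m_i, m_j) must divide a_i - a_j for every pair.
Merge one congruence at a time:
  Start: x ≡ 10 (mod 18).
  Combine with x ≡ 19 (mod 21): gcd(18, 21) = 3; 19 - 10 = 9, which IS divisible by 3, so compatible.
    Write x = 10 + 18·t and substitute into x ≡ 19 (mod 21): 18·t ≡ 19 − 10 = 9 (mod 21).
    Divide the congruence (and modulus) by g = 3: 6·t ≡ 3 (mod 7).
    The inverse of 6 mod 7 is 6 (since 6·6 = 36 = 5·7 + 1), so t ≡ 6·3 = 18 ≡ 4 (mod 7).
    Then x = 10 + 18·4 = 82, valid modulo lcm(18, 21) = 126: x ≡ 82 (mod 126).
  Combine with x ≡ 2 (mod 20): gcd(126, 20) = 2; 2 - 82 = -80, which IS divisible by 2, so compatible.
    Write x = 82 + 126·t and substitute into x ≡ 2 (mod 20): 126·t ≡ 2 − 82 = -80 (mod 20).
    Divide the congruence (and modulus) by g = 2: 63·t ≡ -40 (mod 10).
    Reduce coefficients mod 10: 3·t ≡ 0 (mod 10).
    The inverse of 3 mod 10 is 7 (since 3·7 = 21 = 2·10 + 1), so t ≡ 7·0 = 0 ≡ 0 (mod 10).
    Then x = 82 + 126·0 = 82, valid modulo lcm(126, 20) = 1260: x ≡ 82 (mod 1260).
Verify: 82 mod 18 = 10, 82 mod 21 = 19, 82 mod 20 = 2.

x ≡ 82 (mod 1260).


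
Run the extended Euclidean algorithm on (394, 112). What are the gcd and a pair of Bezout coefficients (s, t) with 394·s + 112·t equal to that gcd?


Euclidean algorithm on (394, 112) — divide until remainder is 0:
  394 = 3 · 112 + 58
  112 = 1 · 58 + 54
  58 = 1 · 54 + 4
  54 = 13 · 4 + 2
  4 = 2 · 2 + 0
gcd(394, 112) = 2.
Track Bezout coefficients alongside the remainders: start with r₀ = 394 = a·1 + b·0 (s = 1, t = 0) and r₁ = 112 = a·0 + b·1 (s = 0, t = 1); each new remainder r_{k+1} = r_{k-1} − q_k·r_k inherits s_{k+1} = s_{k-1} − q_k·s_k, t_{k+1} = t_{k-1} − q_k·t_k, so r_k = a·s_k + b·t_k at every step:
  q = 3: r = 58, s = 1 − 3·0 = 1, t = 0 − 3·1 = -3  (check: 394·1 + 112·(-3) = 58)
  q = 1: r = 54, s = 0 − 1·1 = -1, t = 1 − 1·(-3) = 4  (check: 394·(-1) + 112·4 = 54)
  q = 1: r = 4, s = 1 − 1·(-1) = 2, t = -3 − 1·4 = -7  (check: 394·2 + 112·(-7) = 4)
  q = 13: r = 2, s = -1 − 13·2 = -27, t = 4 − 13·(-7) = 95  (check: 394·(-27) + 112·95 = 2)
The row with r = 2 (the gcd) gives the Bezout coefficients s = -27, t = 95.
Result: 394 · (-27) + 112 · (95) = 2.

gcd(394, 112) = 2; s = -27, t = 95 (check: 394·(-27) + 112·95 = 2).


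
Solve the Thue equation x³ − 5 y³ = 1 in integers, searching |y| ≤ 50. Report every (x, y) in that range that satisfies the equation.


The equation is x³ - 5y³ = 1. For fixed y, x³ = 5·y³ + 1, so a solution requires the RHS to be a perfect cube.
Strategy: iterate y from -50 to 50, compute RHS = 5·y³ + 1, and check whether it is a (positive or negative) perfect cube.
Check small values of y:
  y = 0: RHS = 1 = (1)³ ⇒ x = 1 works.
  y = 1: RHS = 6 is not a perfect cube.
  y = -1: RHS = -4 is not a perfect cube.
  y = 2: RHS = 41 is not a perfect cube.
  y = -2: RHS = -39 is not a perfect cube.
  y = 3: RHS = 136 is not a perfect cube.
  y = -3: RHS = -134 is not a perfect cube.
Continuing the search up to |y| = 50 finds no further solutions beyond those listed.
Collected solutions: (1, 0).

Solutions (with |y| ≤ 50): (1, 0).


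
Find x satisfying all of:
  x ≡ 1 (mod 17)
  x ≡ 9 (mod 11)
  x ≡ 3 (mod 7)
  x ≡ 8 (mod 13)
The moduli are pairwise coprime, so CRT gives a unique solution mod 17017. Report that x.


Product of moduli M = 17 · 11 · 7 · 13 = 17017.
Merge one congruence at a time:
  Start: x ≡ 1 (mod 17).
  Combine with x ≡ 9 (mod 11); new modulus lcm = 187.
    Write x = 1 + 17·t and substitute into x ≡ 9 (mod 11): 17·t ≡ 9 − 1 = 8 (mod 11).
    Reduce coefficients mod 11: 6·t ≡ 8 (mod 11).
    The inverse of 6 mod 11 is 2 (since 6·2 = 12 = 1·11 + 1), so t ≡ 2·8 = 16 ≡ 5 (mod 11).
    Then x = 1 + 17·5 = 86, valid modulo lcm(17, 11) = 187: x ≡ 86 (mod 187).
  Combine with x ≡ 3 (mod 7); new modulus lcm = 1309.
    Write x = 86 + 187·t and substitute into x ≡ 3 (mod 7): 187·t ≡ 3 − 86 = -83 (mod 7).
    Reduce coefficients mod 7: 5·t ≡ 1 (mod 7).
    The inverse of 5 mod 7 is 3 (since 5·3 = 15 = 2·7 + 1), so t ≡ 3·1 = 3 ≡ 3 (mod 7).
    Then x = 86 + 187·3 = 647, valid modulo lcm(187, 7) = 1309: x ≡ 647 (mod 1309).
  Combine with x ≡ 8 (mod 13); new modulus lcm = 17017.
    Write x = 647 + 1309·t and substitute into x ≡ 8 (mod 13): 1309·t ≡ 8 − 647 = -639 (mod 13).
    Reduce coefficients mod 13: 9·t ≡ 11 (mod 13).
    The inverse of 9 mod 13 is 3 (since 9·3 = 27 = 2·13 + 1), so t ≡ 3·11 = 33 ≡ 7 (mod 13).
    Then x = 647 + 1309·7 = 9810, valid modulo lcm(1309, 13) = 17017: x ≡ 9810 (mod 17017).
Verify against each original: 9810 mod 17 = 1, 9810 mod 11 = 9, 9810 mod 7 = 3, 9810 mod 13 = 8.

x ≡ 9810 (mod 17017).
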